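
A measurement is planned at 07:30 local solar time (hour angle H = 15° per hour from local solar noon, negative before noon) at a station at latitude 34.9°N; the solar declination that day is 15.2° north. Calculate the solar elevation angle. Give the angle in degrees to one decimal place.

Hour angle H = 15° × (7.5 − 12) = -67.50°.
cos θ_z = sin φ sin δ + cos φ cos δ cos H = (0.5721)(0.2622) + (0.8202)(0.9650)(0.3827) = 0.4529.
θ_z = arccos(0.4529) = 63.07°, so the elevation is 90° − 63.07° = 26.93°.

26.9°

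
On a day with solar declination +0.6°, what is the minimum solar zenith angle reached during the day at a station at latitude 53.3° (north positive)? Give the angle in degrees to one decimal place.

At local solar noon the hour angle is zero, so the zenith angle is |φ − δ| = |53.3° − (0.6°)| = 52.7°.

52.7°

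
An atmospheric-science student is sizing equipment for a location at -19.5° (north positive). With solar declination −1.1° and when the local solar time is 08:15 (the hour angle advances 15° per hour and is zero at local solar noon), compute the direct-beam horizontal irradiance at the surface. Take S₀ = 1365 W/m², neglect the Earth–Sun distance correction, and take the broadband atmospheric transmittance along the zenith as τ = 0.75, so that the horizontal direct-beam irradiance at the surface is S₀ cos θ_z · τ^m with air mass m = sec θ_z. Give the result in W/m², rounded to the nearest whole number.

Hour angle H = 15° × (8.25 − 12) = -56.25°.
cos θ_z = sin φ sin δ + cos φ cos δ cos H = (-0.3338)(-0.0192) + (0.9426)(0.9998)(0.5556) = 0.5300.
Air mass m = 1/cos θ_z = 1/0.5300 = 1.887; τ^m = 0.75^1.887 = 0.5811.
Surface direct beam = 1365 × 0.5300 × 0.5811 = 420.40 W/m².

420 W/m²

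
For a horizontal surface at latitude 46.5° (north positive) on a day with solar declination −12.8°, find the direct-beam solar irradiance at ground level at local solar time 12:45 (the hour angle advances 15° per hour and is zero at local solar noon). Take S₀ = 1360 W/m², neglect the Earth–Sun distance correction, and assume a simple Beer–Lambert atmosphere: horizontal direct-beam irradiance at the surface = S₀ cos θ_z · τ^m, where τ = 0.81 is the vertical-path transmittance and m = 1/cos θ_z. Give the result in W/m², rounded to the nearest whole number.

Hour angle H = 15° × (12.75 − 12) = 11.25°.
With φ = 46.5°, δ = -12.8°, H = 11.25°: sin φ sin δ = -0.1607, cos φ cos δ cos H = 0.6584, so cos θ_z = 0.4977.
Air mass m = 1/cos θ_z = 1/0.4977 = 2.009; τ^m = 0.81^2.009 = 0.6549.
Surface direct beam = 1360 × 0.4977 × 0.6549 = 443.28 W/m².

443 W/m²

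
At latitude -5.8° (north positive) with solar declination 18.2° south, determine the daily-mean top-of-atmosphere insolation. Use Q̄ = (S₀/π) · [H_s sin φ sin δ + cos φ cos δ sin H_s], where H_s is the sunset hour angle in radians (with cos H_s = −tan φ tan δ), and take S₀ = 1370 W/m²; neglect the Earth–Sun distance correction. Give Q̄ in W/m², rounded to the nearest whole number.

434 W/m²

−tan φ tan δ = −(-0.1016)(-0.3288) = -0.0334; H_s = arccos(-0.0334) = 91.91°. In radians, H_s = 1.6041.
H_s sin φ sin δ = 1.6041 × -0.1011 × -0.3123 = 0.0506.
cos φ cos δ sin H_s = 0.9949 × 0.9500 × 0.9994 = 0.9446.
Q̄ = (1370/π) × (0.0506 + 0.9446) = 436.08 × 0.9952 = 433.99 W/m².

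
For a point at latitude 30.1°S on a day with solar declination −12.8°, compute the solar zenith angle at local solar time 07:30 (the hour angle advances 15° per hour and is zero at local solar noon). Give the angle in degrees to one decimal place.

64.3°

Hour angle H = 15° × (7.5 − 12) = -67.50°.
With φ = -30.1°, δ = -12.8°, H = -67.50°: sin φ sin δ = 0.1111, cos φ cos δ cos H = 0.3229, so cos θ_z = 0.4340.
θ_z = arccos(0.4340) = 64.28°.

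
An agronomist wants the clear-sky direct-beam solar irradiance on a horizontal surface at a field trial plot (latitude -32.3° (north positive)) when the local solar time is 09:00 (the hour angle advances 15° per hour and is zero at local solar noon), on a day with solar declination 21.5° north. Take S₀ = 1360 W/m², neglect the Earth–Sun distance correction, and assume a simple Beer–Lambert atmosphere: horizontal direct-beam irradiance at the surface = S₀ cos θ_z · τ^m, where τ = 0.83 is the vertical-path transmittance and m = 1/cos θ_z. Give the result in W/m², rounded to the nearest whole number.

Hour angle H = 15° × (9 − 12) = -45.00°.
cos θ_z = sin φ sin δ + cos φ cos δ cos H = (-0.5344)(0.3665) + (0.8453)(0.9304)(0.7071) = 0.3603.
Air mass m = 1/cos θ_z = 1/0.3603 = 2.775; τ^m = 0.83^2.775 = 0.5963.
Surface direct beam = 1360 × 0.3603 × 0.5963 = 292.19 W/m².

292 W/m²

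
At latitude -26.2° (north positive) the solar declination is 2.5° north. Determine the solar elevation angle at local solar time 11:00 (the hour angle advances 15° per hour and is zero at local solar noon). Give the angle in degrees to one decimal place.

Hour angle H = 15° × (11 − 12) = -15.00°.
cos θ_z = sin φ sin δ + cos φ cos δ cos H = (-0.4415)(0.0436) + (0.8973)(0.9990)(0.9659) = 0.8466.
θ_z = arccos(0.8466) = 32.16°, so the elevation is 90° − 32.16° = 57.84°.

57.8°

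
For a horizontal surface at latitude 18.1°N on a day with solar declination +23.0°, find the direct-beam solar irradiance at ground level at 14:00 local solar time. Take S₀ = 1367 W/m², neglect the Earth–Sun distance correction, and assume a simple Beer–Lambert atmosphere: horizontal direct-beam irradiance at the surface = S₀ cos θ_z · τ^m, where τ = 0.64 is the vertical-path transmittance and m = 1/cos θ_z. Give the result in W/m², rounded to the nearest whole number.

723 W/m²

Hour angle H = 15° × (14 − 12) = 30.00°.
cos θ_z = sin(18.1°) sin(23.0°) + cos(18.1°) cos(23.0°) cos(30.00°) = 0.1214 + 0.7577 = 0.8791.
Air mass m = 1/cos θ_z = 1/0.8791 = 1.138; τ^m = 0.64^1.138 = 0.6018.
Surface direct beam = 1367 × 0.8791 × 0.6018 = 723.20 W/m².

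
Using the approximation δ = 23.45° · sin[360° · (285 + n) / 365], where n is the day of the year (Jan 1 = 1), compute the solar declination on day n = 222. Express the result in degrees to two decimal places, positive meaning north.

+15.06°

360 × (285 + 222) / 365 = 500.055°; sin(500.055°) = 0.6421.
δ = 23.45 × 0.6421 = 15.057° ≈ +15.06°.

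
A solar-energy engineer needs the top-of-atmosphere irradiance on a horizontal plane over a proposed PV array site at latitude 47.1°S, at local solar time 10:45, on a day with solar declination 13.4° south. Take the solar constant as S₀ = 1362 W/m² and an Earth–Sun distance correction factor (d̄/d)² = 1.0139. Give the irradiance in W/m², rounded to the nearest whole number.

1100 W/m²

Hour angle H = 15° × (10.75 − 12) = -18.75°.
With φ = -47.1°, δ = -13.4°, H = -18.75°: sin φ sin δ = 0.1698, cos φ cos δ cos H = 0.6270, so cos θ_z = 0.7968.
Top-of-atmosphere irradiance = S₀ (d̄/d)² cos θ_z = 1362 × 1.0139 × 0.7968 = 1100.33 W/m².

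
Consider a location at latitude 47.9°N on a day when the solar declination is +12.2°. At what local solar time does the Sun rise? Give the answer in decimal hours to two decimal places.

cos H_s = −tan(47.9°) · tan(12.2°) = -0.2393, so H_s = arccos(-0.2393) = 103.85°.
Sunrise is at 12 − H_s/15 = 12 − 6.923 = 5.077 h local solar time.

5.08 h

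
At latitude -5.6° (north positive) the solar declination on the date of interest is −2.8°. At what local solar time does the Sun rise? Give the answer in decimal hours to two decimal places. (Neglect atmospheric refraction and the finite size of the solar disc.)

−tan φ tan δ = −(-0.0981)(-0.0489) = -0.0048; H_s = arccos(-0.0048) = 90.28°.
Sunrise is at 12 − H_s/15 = 12 − 6.019 = 5.981 h local solar time.

5.98 h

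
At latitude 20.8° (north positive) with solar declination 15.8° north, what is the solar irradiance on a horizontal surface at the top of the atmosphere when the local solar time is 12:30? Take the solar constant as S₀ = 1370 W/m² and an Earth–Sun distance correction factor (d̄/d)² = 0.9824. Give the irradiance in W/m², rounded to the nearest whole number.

Hour angle H = 15° × (12.5 − 12) = 7.50°.
With φ = 20.8°, δ = 15.8°, H = 7.50°: sin φ sin δ = 0.0967, cos φ cos δ cos H = 0.8918, so cos θ_z = 0.9885.
Top-of-atmosphere irradiance = S₀ (d̄/d)² cos θ_z = 1370 × 0.9824 × 0.9885 = 1330.41 W/m².

1330 W/m²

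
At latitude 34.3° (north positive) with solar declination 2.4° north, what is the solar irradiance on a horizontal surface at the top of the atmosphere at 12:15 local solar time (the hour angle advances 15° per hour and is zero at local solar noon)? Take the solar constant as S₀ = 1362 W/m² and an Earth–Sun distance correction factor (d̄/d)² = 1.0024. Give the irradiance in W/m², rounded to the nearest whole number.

1157 W/m²

Hour angle H = 15° × (12.25 − 12) = 3.75°.
cos θ_z = sin(34.3°) sin(2.4°) + cos(34.3°) cos(2.4°) cos(3.75°) = 0.0236 + 0.8236 = 0.8472.
Top-of-atmosphere irradiance = S₀ (d̄/d)² cos θ_z = 1362 × 1.0024 × 0.8472 = 1156.66 W/m².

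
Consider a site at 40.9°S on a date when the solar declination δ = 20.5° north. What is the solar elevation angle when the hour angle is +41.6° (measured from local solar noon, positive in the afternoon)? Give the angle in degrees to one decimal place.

17.5°

With φ = -40.9°, δ = 20.5°, H = 41.60°: sin φ sin δ = -0.2293, cos φ cos δ cos H = 0.5294, so cos θ_z = 0.3001.
θ_z = arccos(0.3001) = 72.54°, so the elevation is 90° − 72.54° = 17.46°.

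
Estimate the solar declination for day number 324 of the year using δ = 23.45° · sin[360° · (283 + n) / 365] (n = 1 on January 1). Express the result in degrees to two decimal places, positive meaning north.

360 × (283 + 324) / 365 = 598.685°; sin(598.685°) = -0.8543.
δ = 23.45 × -0.8543 = -20.033° ≈ -20.03°.

-20.03°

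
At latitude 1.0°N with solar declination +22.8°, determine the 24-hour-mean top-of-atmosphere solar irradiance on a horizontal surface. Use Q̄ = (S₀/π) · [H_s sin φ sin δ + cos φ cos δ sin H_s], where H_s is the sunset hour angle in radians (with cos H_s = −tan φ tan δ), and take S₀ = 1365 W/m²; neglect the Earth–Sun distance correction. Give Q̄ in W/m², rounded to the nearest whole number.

405 W/m²

cos H_s = −tan(1.0°) · tan(22.8°) = -0.0073, so H_s = arccos(-0.0073) = 90.42°. In radians, H_s = 1.5781.
H_s sin φ sin δ = 1.5781 × 0.0175 × 0.3875 = 0.0107.
cos φ cos δ sin H_s = 0.9998 × 0.9219 × 1.0000 = 0.9217.
Q̄ = (1365/π) × (0.0107 + 0.9217) = 434.49 × 0.9324 = 405.12 W/m².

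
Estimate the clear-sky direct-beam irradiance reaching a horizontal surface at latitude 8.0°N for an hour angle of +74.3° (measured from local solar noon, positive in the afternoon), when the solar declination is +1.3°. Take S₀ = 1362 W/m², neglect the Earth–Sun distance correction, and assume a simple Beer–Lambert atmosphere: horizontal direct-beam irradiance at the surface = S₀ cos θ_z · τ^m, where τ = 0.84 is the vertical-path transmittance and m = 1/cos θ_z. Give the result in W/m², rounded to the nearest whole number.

With φ = 8.0°, δ = 1.3°, H = 74.30°: sin φ sin δ = 0.0032, cos φ cos δ cos H = 0.2679, so cos θ_z = 0.2711.
Air mass m = 1/cos θ_z = 1/0.2711 = 3.689; τ^m = 0.84^3.689 = 0.5256.
Surface direct beam = 1362 × 0.2711 × 0.5256 = 194.07 W/m².

194 W/m²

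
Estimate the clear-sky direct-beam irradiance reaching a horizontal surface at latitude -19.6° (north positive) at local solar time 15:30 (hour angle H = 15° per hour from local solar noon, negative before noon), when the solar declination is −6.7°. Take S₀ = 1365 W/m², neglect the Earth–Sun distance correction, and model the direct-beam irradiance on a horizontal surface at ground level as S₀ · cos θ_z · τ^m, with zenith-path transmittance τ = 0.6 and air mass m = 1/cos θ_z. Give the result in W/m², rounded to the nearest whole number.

Hour angle H = 15° × (15.5 − 12) = 52.50°.
cos θ_z = sin(-19.6°) sin(-6.7°) + cos(-19.6°) cos(-6.7°) cos(52.50°) = 0.0391 + 0.5696 = 0.6087.
Air mass m = 1/cos θ_z = 1/0.6087 = 1.643; τ^m = 0.6^1.643 = 0.4320.
Surface direct beam = 1365 × 0.6087 × 0.4320 = 358.94 W/m².

359 W/m²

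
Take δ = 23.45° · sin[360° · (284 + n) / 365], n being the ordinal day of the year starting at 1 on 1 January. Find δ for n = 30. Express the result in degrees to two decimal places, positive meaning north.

-18.04°

360 × (284 + 30) / 365 = 309.699°; sin(309.699°) = -0.7694.
δ = 23.45 × -0.7694 = -18.042° ≈ -18.04°.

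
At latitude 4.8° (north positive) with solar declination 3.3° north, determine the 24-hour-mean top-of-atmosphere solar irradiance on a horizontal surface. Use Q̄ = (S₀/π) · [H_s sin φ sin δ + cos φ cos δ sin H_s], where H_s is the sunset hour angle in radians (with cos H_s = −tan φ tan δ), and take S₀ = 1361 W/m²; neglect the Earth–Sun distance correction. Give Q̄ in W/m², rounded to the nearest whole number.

cos H_s = −tan(4.8°) · tan(3.3°) = -0.0048, so H_s = arccos(-0.0048) = 90.28°. In radians, H_s = 1.5757.
H_s sin φ sin δ = 1.5757 × 0.0837 × 0.0576 = 0.0076.
cos φ cos δ sin H_s = 0.9965 × 0.9983 × 1.0000 = 0.9948.
Q̄ = (1361/π) × (0.0076 + 0.9948) = 433.22 × 1.0024 = 434.26 W/m².

434 W/m²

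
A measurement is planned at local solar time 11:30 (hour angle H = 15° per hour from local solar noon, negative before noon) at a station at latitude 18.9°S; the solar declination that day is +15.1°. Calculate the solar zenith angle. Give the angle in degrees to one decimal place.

Hour angle H = 15° × (11.5 − 12) = -7.50°.
cos θ_z = sin φ sin δ + cos φ cos δ cos H = (-0.3239)(0.2605) + (0.9461)(0.9655)(0.9914) = 0.8212.
θ_z = arccos(0.8212) = 34.79°.

34.8°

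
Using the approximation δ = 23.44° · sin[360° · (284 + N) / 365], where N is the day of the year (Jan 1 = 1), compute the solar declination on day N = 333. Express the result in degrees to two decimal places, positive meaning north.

-21.82°

360 × (284 + 333) / 365 = 608.548°; sin(608.548°) = -0.9307.
δ = 23.44 × -0.9307 = -21.816° ≈ -21.82°.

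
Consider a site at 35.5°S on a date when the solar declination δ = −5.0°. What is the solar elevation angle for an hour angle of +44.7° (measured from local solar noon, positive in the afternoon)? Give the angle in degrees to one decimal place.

38.8°

With φ = -35.5°, δ = -5.0°, H = 44.70°: sin φ sin δ = 0.0506, cos φ cos δ cos H = 0.5765, so cos θ_z = 0.6271.
θ_z = arccos(0.6271) = 51.16°, so the elevation is 90° − 51.16° = 38.84°.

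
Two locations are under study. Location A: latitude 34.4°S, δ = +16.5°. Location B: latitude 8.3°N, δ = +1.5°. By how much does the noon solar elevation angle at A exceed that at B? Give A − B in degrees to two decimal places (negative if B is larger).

-44.10°

A: 90° − |-34.4 − (16.5)| = 39.10°.
B: 90° − |8.3 − (1.5)| = 83.20°.
A − B = 39.10 − 83.20 = -44.10°.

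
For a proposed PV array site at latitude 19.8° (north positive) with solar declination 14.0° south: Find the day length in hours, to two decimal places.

The sunset hour angle satisfies cos H_s = −tan φ tan δ = 0.0898, giving H_s = 84.85°.
Day length = 2 H_s / 15° h⁻¹ = 169.70° / 15 = 11.313 h.

11.31 hours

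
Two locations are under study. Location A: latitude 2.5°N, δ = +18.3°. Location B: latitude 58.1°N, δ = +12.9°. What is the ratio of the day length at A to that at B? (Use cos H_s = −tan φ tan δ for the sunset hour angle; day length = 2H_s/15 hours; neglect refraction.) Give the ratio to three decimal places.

A: H_s = arccos(−tan 2.5° · tan 18.3°) = 90.83°, so 2H_s/15 = 12.1107 h.
B: H_s = arccos(−tan 58.1° · tan 12.9°) = 111.59°, so 2H_s/15 = 14.8787 h.
Ratio A/B = 12.1107 / 14.8787 = 0.8140.

0.814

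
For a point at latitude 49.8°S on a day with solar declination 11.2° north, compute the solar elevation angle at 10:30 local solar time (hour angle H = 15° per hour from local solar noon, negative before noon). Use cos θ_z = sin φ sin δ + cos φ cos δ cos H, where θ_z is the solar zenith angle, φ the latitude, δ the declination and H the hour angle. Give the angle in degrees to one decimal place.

Hour angle H = 15° × (10.5 − 12) = -22.50°.
With φ = -49.8°, δ = 11.2°, H = -22.50°: sin φ sin δ = -0.1484, cos φ cos δ cos H = 0.5850, so cos θ_z = 0.4366.
θ_z = arccos(0.4366) = 64.11°, so the elevation is 90° − 64.11° = 25.89°.

25.9°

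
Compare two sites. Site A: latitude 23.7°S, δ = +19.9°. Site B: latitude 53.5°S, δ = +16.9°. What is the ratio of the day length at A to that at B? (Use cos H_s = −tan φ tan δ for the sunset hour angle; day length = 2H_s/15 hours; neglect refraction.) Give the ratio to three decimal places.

1.230

A: H_s = arccos(−tan -23.7° · tan 19.9°) = 80.86°, so 2H_s/15 = 10.7813 h.
B: H_s = arccos(−tan -53.5° · tan 16.9°) = 65.76°, so 2H_s/15 = 8.7680 h.
Ratio A/B = 10.7813 / 8.7680 = 1.2296.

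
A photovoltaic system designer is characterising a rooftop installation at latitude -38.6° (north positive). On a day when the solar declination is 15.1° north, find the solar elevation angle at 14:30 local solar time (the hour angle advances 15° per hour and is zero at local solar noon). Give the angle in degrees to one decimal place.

Hour angle H = 15° × (14.5 − 12) = 37.50°.
cos θ_z = sin(-38.6°) sin(15.1°) + cos(-38.6°) cos(15.1°) cos(37.50°) = -0.1625 + 0.5986 = 0.4361.
θ_z = arccos(0.4361) = 64.14°, so the elevation is 90° − 64.14° = 25.86°.

25.9°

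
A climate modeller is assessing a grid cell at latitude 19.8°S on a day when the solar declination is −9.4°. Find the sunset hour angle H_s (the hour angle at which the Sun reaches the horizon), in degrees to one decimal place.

93.4°

cos H_s = −tan(-19.8°) · tan(-9.4°) = -0.0596, so H_s = arccos(-0.0596) = 93.42°.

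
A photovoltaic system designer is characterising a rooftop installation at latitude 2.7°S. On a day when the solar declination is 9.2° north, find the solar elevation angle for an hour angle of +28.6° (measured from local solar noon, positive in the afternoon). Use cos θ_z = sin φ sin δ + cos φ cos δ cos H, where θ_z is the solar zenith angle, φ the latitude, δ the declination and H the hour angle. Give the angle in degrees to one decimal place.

cos θ_z = sin φ sin δ + cos φ cos δ cos H = (-0.0471)(0.1599) + (0.9989)(0.9871)(0.8780) = 0.8582.
θ_z = arccos(0.8582) = 30.88°, so the elevation is 90° − 30.88° = 59.12°.

59.1°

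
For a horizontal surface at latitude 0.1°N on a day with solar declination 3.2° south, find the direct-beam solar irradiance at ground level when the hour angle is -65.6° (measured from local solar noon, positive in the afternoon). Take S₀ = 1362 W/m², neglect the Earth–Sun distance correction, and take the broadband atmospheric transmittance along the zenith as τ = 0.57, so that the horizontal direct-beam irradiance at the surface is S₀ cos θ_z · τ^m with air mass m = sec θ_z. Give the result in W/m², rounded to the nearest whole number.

144 W/m²

With φ = 0.1°, δ = -3.2°, H = -65.60°: sin φ sin δ = -0.0001, cos φ cos δ cos H = 0.4125, so cos θ_z = 0.4124.
Air mass m = 1/cos θ_z = 1/0.4124 = 2.425; τ^m = 0.57^2.425 = 0.2559.
Surface direct beam = 1362 × 0.4124 × 0.2559 = 143.74 W/m².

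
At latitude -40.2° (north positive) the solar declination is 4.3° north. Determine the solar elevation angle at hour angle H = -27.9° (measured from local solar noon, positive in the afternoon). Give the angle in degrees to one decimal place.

38.7°

cos θ_z = sin φ sin δ + cos φ cos δ cos H = (-0.6455)(0.0750) + (0.7638)(0.9972)(0.8838) = 0.6247.
θ_z = arccos(0.6247) = 51.34°, so the elevation is 90° − 51.34° = 38.66°.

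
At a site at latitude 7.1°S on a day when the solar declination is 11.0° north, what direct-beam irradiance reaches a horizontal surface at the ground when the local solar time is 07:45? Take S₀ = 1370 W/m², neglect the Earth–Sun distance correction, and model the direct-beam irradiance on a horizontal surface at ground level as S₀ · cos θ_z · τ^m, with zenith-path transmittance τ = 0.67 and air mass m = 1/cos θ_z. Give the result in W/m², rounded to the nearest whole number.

Hour angle H = 15° × (7.75 − 12) = -63.75°.
With φ = -7.1°, δ = 11.0°, H = -63.75°: sin φ sin δ = -0.0236, cos φ cos δ cos H = 0.4308, so cos θ_z = 0.4072.
Air mass m = 1/cos θ_z = 1/0.4072 = 2.456; τ^m = 0.67^2.456 = 0.3740.
Surface direct beam = 1370 × 0.4072 × 0.3740 = 208.64 W/m².

209 W/m²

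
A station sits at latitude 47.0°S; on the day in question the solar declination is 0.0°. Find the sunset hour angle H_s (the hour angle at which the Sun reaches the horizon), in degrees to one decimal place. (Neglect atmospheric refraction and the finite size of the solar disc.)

−tan φ tan δ = −(-1.0724)(0.0000) = 0.0000; H_s = arccos(0.0000) = 90.00°.

90.0°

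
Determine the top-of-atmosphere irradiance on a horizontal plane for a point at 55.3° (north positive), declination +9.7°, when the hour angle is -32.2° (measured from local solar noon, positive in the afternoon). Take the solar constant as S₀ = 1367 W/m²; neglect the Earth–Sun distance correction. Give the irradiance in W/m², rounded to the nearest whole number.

838 W/m²

cos θ_z = sin(55.3°) sin(9.7°) + cos(55.3°) cos(9.7°) cos(-32.20°) = 0.1385 + 0.4748 = 0.6133.
Top-of-atmosphere irradiance = S₀ cos θ_z = 1367 × 0.6133 = 838.38 W/m².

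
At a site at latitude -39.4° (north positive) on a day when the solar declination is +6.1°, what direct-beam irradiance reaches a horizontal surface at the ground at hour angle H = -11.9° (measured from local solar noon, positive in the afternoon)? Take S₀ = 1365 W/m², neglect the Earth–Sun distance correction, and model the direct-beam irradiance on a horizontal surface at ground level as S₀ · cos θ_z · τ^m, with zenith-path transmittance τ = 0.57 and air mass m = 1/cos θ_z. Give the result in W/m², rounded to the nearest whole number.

411 W/m²

With φ = -39.4°, δ = 6.1°, H = -11.90°: sin φ sin δ = -0.0674, cos φ cos δ cos H = 0.7518, so cos θ_z = 0.6844.
Air mass m = 1/cos θ_z = 1/0.6844 = 1.461; τ^m = 0.57^1.461 = 0.4399.
Surface direct beam = 1365 × 0.6844 × 0.4399 = 410.96 W/m².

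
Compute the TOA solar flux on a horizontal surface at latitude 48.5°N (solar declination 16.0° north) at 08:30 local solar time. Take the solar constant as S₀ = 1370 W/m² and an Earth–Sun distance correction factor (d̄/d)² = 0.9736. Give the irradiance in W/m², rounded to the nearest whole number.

Hour angle H = 15° × (8.5 − 12) = -52.50°.
cos θ_z = sin φ sin δ + cos φ cos δ cos H = (0.7490)(0.2756) + (0.6626)(0.9613)(0.6088) = 0.5942.
Top-of-atmosphere irradiance = S₀ (d̄/d)² cos θ_z = 1370 × 0.9736 × 0.5942 = 792.56 W/m².

793 W/m²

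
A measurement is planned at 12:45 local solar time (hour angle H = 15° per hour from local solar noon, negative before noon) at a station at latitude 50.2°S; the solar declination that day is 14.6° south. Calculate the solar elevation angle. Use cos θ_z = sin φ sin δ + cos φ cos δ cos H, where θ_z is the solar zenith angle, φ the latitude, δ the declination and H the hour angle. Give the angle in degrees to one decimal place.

53.2°

Hour angle H = 15° × (12.75 − 12) = 11.25°.
With φ = -50.2°, δ = -14.6°, H = 11.25°: sin φ sin δ = 0.1937, cos φ cos δ cos H = 0.6075, so cos θ_z = 0.8012.
θ_z = arccos(0.8012) = 36.76°, so the elevation is 90° − 36.76° = 53.24°.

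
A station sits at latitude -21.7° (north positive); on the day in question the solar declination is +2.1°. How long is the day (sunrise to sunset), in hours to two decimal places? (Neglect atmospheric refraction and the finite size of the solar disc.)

11.89 hours

cos H_s = −tan(-21.7°) · tan(2.1°) = 0.0146, so H_s = arccos(0.0146) = 89.16°.
Day length = 2 H_s / 15° h⁻¹ = 178.32° / 15 = 11.888 h.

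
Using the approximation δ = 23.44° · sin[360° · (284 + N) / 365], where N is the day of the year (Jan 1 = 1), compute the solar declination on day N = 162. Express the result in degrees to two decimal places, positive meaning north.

360 × (284 + 162) / 365 = 439.890°; sin(439.890°) = 0.9845.
δ = 23.44 × 0.9845 = 23.077° ≈ +23.08°.

+23.08°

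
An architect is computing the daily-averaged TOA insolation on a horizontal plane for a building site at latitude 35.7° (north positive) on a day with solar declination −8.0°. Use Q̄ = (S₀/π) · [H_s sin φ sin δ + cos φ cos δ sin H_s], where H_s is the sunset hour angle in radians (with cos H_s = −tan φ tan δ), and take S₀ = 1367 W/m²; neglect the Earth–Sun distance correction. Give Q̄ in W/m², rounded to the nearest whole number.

296 W/m²

−tan φ tan δ = −(0.7186)(-0.1405) = 0.1010; H_s = arccos(0.1010) = 84.20°. In radians, H_s = 1.4696.
H_s sin φ sin δ = 1.4696 × 0.5835 × -0.1392 = -0.1194.
cos φ cos δ sin H_s = 0.8121 × 0.9903 × 0.9949 = 0.8001.
Q̄ = (1367/π) × (-0.1194 + 0.8001) = 435.13 × 0.6807 = 296.19 W/m².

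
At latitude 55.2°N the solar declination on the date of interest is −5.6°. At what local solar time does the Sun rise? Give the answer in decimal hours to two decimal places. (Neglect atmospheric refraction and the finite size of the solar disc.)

−tan φ tan δ = −(1.4388)(-0.0981) = 0.1411; H_s = arccos(0.1411) = 81.89°.
Sunrise is at 12 − H_s/15 = 12 − 5.459 = 6.541 h local solar time.

6.54 h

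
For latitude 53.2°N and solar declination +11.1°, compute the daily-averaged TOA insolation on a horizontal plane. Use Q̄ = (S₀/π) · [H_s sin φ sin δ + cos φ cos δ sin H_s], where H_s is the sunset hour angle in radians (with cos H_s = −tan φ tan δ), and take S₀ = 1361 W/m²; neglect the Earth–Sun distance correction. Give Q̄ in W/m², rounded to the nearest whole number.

368 W/m²

cos H_s = −tan(53.2°) · tan(11.1°) = -0.2623, so H_s = arccos(-0.2623) = 105.21°. In radians, H_s = 1.8363.
H_s sin φ sin δ = 1.8363 × 0.8007 × 0.1925 = 0.2830.
cos φ cos δ sin H_s = 0.5990 × 0.9813 × 0.9650 = 0.5672.
Q̄ = (1361/π) × (0.2830 + 0.5672) = 433.22 × 0.8502 = 368.32 W/m².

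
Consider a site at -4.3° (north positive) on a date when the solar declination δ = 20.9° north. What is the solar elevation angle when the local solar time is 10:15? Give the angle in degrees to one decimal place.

Hour angle H = 15° × (10.25 − 12) = -26.25°.
With φ = -4.3°, δ = 20.9°, H = -26.25°: sin φ sin δ = -0.0267, cos φ cos δ cos H = 0.8355, so cos θ_z = 0.8088.
θ_z = arccos(0.8088) = 36.02°, so the elevation is 90° − 36.02° = 53.98°.

54.0°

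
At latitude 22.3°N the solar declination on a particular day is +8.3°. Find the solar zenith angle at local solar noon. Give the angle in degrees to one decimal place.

At local solar noon the hour angle is zero, so the zenith angle is |φ − δ| = |22.3° − (8.3°)| = 14.0°.

14.0°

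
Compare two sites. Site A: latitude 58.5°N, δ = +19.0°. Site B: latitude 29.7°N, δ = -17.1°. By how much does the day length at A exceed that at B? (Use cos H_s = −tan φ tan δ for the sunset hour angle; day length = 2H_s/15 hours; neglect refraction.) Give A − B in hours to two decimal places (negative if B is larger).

A: H_s = arccos(−tan 58.5° · tan 19.0°) = 124.19°, so 2H_s/15 = 16.5587 h.
B: H_s = arccos(−tan 29.7° · tan -17.1°) = 79.89°, so 2H_s/15 = 10.6520 h.
A − B = 16.5587 − 10.6520 = 5.9067 h.

+5.91 h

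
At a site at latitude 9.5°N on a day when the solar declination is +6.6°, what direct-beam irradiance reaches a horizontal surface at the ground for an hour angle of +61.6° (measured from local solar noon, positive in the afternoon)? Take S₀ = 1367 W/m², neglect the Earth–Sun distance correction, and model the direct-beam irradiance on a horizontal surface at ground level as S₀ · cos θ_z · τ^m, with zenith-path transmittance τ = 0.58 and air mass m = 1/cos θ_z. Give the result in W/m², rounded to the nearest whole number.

216 W/m²

cos θ_z = sin(9.5°) sin(6.6°) + cos(9.5°) cos(6.6°) cos(61.60°) = 0.0190 + 0.4660 = 0.4850.
Air mass m = 1/cos θ_z = 1/0.4850 = 2.062; τ^m = 0.58^2.062 = 0.3252.
Surface direct beam = 1367 × 0.4850 × 0.3252 = 215.61 W/m².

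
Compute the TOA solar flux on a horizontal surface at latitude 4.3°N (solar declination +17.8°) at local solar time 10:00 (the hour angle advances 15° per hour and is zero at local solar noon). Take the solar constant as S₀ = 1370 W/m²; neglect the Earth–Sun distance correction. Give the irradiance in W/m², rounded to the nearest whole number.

Hour angle H = 15° × (10 − 12) = -30.00°.
With φ = 4.3°, δ = 17.8°, H = -30.00°: sin φ sin δ = 0.0229, cos φ cos δ cos H = 0.8222, so cos θ_z = 0.8451.
Top-of-atmosphere irradiance = S₀ cos θ_z = 1370 × 0.8451 = 1157.79 W/m².

1158 W/m²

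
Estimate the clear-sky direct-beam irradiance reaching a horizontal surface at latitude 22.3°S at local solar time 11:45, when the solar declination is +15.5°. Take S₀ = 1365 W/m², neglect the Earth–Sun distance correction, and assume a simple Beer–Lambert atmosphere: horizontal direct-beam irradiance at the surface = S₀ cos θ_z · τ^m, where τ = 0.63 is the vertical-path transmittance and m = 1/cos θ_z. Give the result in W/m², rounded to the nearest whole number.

599 W/m²

Hour angle H = 15° × (11.75 − 12) = -3.75°.
With φ = -22.3°, δ = 15.5°, H = -3.75°: sin φ sin δ = -0.1014, cos φ cos δ cos H = 0.8897, so cos θ_z = 0.7883.
Air mass m = 1/cos θ_z = 1/0.7883 = 1.269; τ^m = 0.63^1.269 = 0.5564.
Surface direct beam = 1365 × 0.7883 × 0.5564 = 598.70 W/m².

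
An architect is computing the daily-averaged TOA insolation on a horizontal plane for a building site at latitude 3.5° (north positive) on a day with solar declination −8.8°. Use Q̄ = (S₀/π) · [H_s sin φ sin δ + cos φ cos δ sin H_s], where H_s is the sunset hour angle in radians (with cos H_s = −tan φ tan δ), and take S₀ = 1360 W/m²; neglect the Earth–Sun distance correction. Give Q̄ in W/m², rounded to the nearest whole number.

421 W/m²

The sunset hour angle satisfies cos H_s = −tan φ tan δ = 0.0095, giving H_s = 89.46°. In radians, H_s = 1.5614.
H_s sin φ sin δ = 1.5614 × 0.0610 × -0.1530 = -0.0146.
cos φ cos δ sin H_s = 0.9981 × 0.9882 × 1.0000 = 0.9863.
Q̄ = (1360/π) × (-0.0146 + 0.9863) = 432.90 × 0.9717 = 420.65 W/m².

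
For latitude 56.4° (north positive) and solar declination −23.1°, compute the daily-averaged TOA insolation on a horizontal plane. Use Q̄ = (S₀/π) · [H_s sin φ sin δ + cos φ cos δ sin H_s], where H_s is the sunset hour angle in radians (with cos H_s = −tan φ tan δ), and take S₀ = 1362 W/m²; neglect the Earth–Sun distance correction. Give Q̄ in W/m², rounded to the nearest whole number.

45 W/m²

−tan φ tan δ = −(1.5051)(-0.4265) = 0.6419; H_s = arccos(0.6419) = 50.07°. In radians, H_s = 0.8739.
H_s sin φ sin δ = 0.8739 × 0.8329 × -0.3923 = -0.2855.
cos φ cos δ sin H_s = 0.5534 × 0.9198 × 0.7668 = 0.3903.
Q̄ = (1362/π) × (-0.2855 + 0.3903) = 433.54 × 0.1048 = 45.43 W/m².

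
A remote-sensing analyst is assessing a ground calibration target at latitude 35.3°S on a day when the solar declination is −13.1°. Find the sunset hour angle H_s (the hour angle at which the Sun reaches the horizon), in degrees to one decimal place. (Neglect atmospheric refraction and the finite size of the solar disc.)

cos H_s = −tan(-35.3°) · tan(-13.1°) = -0.1648, so H_s = arccos(-0.1648) = 99.49°.

99.5°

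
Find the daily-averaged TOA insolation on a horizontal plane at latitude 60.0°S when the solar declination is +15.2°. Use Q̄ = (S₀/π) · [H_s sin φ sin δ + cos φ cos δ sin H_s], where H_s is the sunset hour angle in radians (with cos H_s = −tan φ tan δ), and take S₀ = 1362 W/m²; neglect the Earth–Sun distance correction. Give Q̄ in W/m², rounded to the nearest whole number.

−tan φ tan δ = −(-1.7321)(0.2717) = 0.4706; H_s = arccos(0.4706) = 61.93°. In radians, H_s = 1.0809.
H_s sin φ sin δ = 1.0809 × -0.8660 × 0.2622 = -0.2454.
cos φ cos δ sin H_s = 0.5000 × 0.9650 × 0.8824 = 0.4258.
Q̄ = (1362/π) × (-0.2454 + 0.4258) = 433.54 × 0.1804 = 78.21 W/m².

78 W/m²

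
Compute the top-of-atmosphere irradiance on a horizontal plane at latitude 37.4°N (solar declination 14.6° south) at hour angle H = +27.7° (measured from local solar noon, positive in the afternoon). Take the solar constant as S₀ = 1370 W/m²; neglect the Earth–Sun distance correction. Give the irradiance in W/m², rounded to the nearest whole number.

723 W/m²

cos θ_z = sin φ sin δ + cos φ cos δ cos H = (0.6074)(-0.2521) + (0.7944)(0.9677)(0.8854) = 0.5275.
Top-of-atmosphere irradiance = S₀ cos θ_z = 1370 × 0.5275 = 722.67 W/m².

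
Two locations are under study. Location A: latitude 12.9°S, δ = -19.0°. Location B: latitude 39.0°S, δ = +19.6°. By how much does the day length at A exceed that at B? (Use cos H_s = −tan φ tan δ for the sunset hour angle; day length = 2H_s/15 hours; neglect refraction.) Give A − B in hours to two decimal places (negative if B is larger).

A: H_s = arccos(−tan -12.9° · tan -19.0°) = 94.52°, so 2H_s/15 = 12.6027 h.
B: H_s = arccos(−tan -39.0° · tan 19.6°) = 73.24°, so 2H_s/15 = 9.7653 h.
A − B = 12.6027 − 9.7653 = 2.8374 h.

+2.84 h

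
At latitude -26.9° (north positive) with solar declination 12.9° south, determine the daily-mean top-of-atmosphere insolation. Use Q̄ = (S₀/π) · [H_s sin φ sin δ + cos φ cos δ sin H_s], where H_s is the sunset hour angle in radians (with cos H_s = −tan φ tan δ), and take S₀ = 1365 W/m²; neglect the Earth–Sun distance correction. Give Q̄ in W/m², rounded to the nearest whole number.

The sunset hour angle satisfies cos H_s = −tan φ tan δ = -0.1162, giving H_s = 96.67°. In radians, H_s = 1.6872.
H_s sin φ sin δ = 1.6872 × -0.4524 × -0.2233 = 0.1704.
cos φ cos δ sin H_s = 0.8918 × 0.9748 × 0.9932 = 0.8634.
Q̄ = (1365/π) × (0.1704 + 0.8634) = 434.49 × 1.0338 = 449.18 W/m².

449 W/m²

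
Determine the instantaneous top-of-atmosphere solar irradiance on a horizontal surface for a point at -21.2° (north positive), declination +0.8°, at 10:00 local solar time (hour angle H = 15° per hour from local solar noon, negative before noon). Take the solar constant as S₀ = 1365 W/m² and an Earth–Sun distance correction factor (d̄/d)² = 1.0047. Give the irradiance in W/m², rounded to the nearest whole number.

Hour angle H = 15° × (10 − 12) = -30.00°.
cos θ_z = sin(-21.2°) sin(0.8°) + cos(-21.2°) cos(0.8°) cos(-30.00°) = -0.0050 + 0.8073 = 0.8023.
Top-of-atmosphere irradiance = S₀ (d̄/d)² cos θ_z = 1365 × 1.0047 × 0.8023 = 1100.29 W/m².

1100 W/m²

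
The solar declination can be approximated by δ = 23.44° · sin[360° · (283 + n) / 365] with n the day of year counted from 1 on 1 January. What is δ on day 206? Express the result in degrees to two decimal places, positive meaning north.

360 × (283 + 206) / 365 = 482.301°; sin(482.301°) = 0.8453.
δ = 23.44 × 0.8453 = 19.814° ≈ +19.81°.

+19.81°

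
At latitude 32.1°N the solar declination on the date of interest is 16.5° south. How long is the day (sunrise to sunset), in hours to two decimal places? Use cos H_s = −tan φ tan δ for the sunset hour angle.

10.57 hours

cos H_s = −tan(32.1°) · tan(-16.5°) = 0.1858, so H_s = arccos(0.1858) = 79.29°.
Day length = 2 H_s / 15° h⁻¹ = 158.58° / 15 = 10.572 h.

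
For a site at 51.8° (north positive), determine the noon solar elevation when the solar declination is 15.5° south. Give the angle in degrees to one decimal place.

At local solar noon the hour angle is zero, so the elevation is 90° − |φ − δ| = 90° − |51.8° − (-15.5°)| = 90° − 67.3° = 22.7°.

22.7°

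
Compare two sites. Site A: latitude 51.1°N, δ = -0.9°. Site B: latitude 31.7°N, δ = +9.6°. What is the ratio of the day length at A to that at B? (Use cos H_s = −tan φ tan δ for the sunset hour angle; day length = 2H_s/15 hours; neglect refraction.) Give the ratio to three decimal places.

0.926

A: H_s = arccos(−tan 51.1° · tan -0.9°) = 88.88°, so 2H_s/15 = 11.8507 h.
B: H_s = arccos(−tan 31.7° · tan 9.6°) = 96.00°, so 2H_s/15 = 12.8000 h.
Ratio A/B = 11.8507 / 12.8000 = 0.9258.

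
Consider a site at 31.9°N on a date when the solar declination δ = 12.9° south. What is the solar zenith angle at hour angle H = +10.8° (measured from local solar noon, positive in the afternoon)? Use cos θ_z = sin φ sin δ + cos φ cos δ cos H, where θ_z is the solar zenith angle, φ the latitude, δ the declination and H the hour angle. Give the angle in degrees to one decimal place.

cos θ_z = sin(31.9°) sin(-12.9°) + cos(31.9°) cos(-12.9°) cos(10.80°) = -0.1180 + 0.8129 = 0.6949.
θ_z = arccos(0.6949) = 45.98°.

46.0°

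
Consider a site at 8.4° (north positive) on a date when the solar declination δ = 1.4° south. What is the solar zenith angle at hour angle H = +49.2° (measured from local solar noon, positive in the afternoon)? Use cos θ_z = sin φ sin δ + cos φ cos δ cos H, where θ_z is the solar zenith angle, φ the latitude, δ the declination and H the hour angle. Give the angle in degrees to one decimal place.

With φ = 8.4°, δ = -1.4°, H = 49.20°: sin φ sin δ = -0.0036, cos φ cos δ cos H = 0.6462, so cos θ_z = 0.6426.
θ_z = arccos(0.6426) = 50.01°.

50.0°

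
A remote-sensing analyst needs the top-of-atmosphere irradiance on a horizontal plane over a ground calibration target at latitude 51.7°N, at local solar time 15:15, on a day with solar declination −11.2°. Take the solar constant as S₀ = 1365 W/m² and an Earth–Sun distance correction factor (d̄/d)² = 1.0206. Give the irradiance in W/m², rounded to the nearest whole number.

346 W/m²

Hour angle H = 15° × (15.25 − 12) = 48.75°.
With φ = 51.7°, δ = -11.2°, H = 48.75°: sin φ sin δ = -0.1524, cos φ cos δ cos H = 0.4009, so cos θ_z = 0.2485.
Top-of-atmosphere irradiance = S₀ (d̄/d)² cos θ_z = 1365 × 1.0206 × 0.2485 = 346.19 W/m².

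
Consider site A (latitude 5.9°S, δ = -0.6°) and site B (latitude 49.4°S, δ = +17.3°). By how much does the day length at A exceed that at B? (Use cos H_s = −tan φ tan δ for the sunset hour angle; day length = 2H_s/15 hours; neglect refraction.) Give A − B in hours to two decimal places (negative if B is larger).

+2.85 h

A: H_s = arccos(−tan -5.9° · tan -0.6°) = 90.06°, so 2H_s/15 = 12.0080 h.
B: H_s = arccos(−tan -49.4° · tan 17.3°) = 68.69°, so 2H_s/15 = 9.1587 h.
A − B = 12.0080 − 9.1587 = 2.8493 h.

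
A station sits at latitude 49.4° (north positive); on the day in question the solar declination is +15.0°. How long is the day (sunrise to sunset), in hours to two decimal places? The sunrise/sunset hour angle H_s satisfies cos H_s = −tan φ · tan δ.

14.43 hours

cos H_s = −tan(49.4°) · tan(15.0°) = -0.3126, so H_s = arccos(-0.3126) = 108.22°.
Day length = 2 H_s / 15° h⁻¹ = 216.44° / 15 = 14.429 h.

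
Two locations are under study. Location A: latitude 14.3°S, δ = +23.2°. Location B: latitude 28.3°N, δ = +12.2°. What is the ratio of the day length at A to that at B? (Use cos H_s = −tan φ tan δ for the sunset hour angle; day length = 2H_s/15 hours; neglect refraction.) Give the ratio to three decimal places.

0.866

A: H_s = arccos(−tan -14.3° · tan 23.2°) = 83.73°, so 2H_s/15 = 11.1640 h.
B: H_s = arccos(−tan 28.3° · tan 12.2°) = 96.69°, so 2H_s/15 = 12.8920 h.
Ratio A/B = 11.1640 / 12.8920 = 0.8660.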